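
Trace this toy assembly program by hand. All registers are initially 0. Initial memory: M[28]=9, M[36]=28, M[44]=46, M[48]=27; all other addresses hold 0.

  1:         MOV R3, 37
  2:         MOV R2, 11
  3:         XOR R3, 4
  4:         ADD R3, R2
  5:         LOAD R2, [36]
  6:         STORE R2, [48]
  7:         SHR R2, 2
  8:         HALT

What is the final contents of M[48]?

28

MOV R3, 37 → R3=37
MOV R2, 11 → R2=11
XOR R3, 4 → R3=37^4=33
ADD R3, R2 → R3=33+11=44
LOAD R2, [36] → R2=M[36]=28
STORE R2, [48] → M[48]=28
SHR R2, 2 → R2=28>>2=7
halt.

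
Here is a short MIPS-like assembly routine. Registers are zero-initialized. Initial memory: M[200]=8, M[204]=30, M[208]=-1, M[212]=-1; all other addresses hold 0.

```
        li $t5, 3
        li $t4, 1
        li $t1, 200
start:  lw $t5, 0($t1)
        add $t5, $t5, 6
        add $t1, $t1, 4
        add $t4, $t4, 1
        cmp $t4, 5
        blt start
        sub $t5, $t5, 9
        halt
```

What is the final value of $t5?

$t5=3
$t4=1
$t1=200
$t5=M[200]=8
$t5=8+6=14
$t1=200+4=204
$t4=1+1=2
cmp $t4, 5  (cmp 2,5)
blt start: taken
$t5=M[204]=30
$t5=30+6=36
$t1=204+4=208
$t4=2+1=3
cmp $t4, 5  (cmp 3,5)
blt start: taken
$t5=M[208]=-1
$t5=(-1)+6=5
$t1=208+4=212
$t4=3+1=4
cmp $t4, 5  (cmp 4,5)
blt start: taken
$t5=M[212]=-1
$t5=(-1)+6=5
$t1=212+4=216
$t4=4+1=5
cmp $t4, 5  (cmp 5,5)
blt start: not taken
$t5=5-9=-4
halt.

-4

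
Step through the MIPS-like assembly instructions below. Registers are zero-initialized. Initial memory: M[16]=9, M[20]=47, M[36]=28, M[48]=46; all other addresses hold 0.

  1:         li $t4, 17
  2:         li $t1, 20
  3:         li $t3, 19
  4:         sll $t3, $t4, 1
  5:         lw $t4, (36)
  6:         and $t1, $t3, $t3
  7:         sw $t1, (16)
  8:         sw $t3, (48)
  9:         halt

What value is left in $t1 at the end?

34

after li $t4, 17: $t4=17
after li $t1, 20: $t1=20
after li $t3, 19: $t3=19
after sll $t3, $t4, 1: $t3=17<<1=34
after lw $t4, (36): $t4=M[36]=28
after and $t1, $t3, $t3: $t1=34&34=34
sw $t1, (16) → M[16]=34
sw $t3, (48) → M[48]=34
halt.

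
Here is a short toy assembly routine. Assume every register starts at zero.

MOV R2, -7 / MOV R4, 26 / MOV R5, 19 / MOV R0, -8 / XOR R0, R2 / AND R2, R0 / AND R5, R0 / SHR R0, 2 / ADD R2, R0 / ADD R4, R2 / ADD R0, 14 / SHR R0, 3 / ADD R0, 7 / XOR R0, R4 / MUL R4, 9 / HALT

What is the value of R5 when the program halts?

after MOV R2, -7: R2=-7
after MOV R4, 26: R4=26
after MOV R5, 19: R5=19
after MOV R0, -8: R0=-8
after XOR R0, R2: R0=(-8)^(-7)=1
after AND R2, R0: R2=(-7)&1=1
after AND R5, R0: R5=19&1=1
after SHR R0, 2: R0=1>>2=0
after ADD R2, R0: R2=1+0=1
after ADD R4, R2: R4=26+1=27
after ADD R0, 14: R0=0+14=14
after SHR R0, 3: R0=14>>3=1
after ADD R0, 7: R0=1+7=8
after XOR R0, R4: R0=8^27=19
after MUL R4, 9: R4=27*9=243
halt.

1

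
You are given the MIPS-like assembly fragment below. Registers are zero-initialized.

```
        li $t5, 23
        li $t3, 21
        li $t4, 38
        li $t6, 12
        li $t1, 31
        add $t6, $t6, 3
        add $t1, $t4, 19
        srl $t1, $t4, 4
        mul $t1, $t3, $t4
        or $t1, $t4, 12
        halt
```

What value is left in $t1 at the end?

$t5=23
$t3=21
$t4=38
$t6=12
$t1=31
$t6=12+3=15
$t1=38+19=57
$t1=38>>4=2
$t1=21*38=798
$t1=38|12=46
halt.

46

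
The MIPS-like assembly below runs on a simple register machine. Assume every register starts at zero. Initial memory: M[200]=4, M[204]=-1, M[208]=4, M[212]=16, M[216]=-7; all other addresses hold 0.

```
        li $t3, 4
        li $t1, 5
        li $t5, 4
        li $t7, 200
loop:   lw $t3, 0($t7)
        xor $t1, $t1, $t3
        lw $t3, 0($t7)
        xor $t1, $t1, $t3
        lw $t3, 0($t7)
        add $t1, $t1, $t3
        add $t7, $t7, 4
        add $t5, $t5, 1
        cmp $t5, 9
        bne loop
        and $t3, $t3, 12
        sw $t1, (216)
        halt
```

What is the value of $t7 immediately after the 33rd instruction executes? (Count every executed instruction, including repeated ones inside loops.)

212

$t3=4
$t1=5
$t5=4
$t7=200
$t3=M[200]=4
$t1=5^4=1
$t3=M[200]=4
$t1=1^4=5
$t3=M[200]=4
$t1=5+4=9
$t7=200+4=204
$t5=4+1=5
cmp $t5, 9  (cmp 5,9)
bne loop: taken
$t3=M[204]=-1
$t1=9^(-1)=-10
$t3=M[204]=-1
$t1=(-10)^(-1)=9
$t3=M[204]=-1
$t1=9+(-1)=8
$t7=204+4=208
$t5=5+1=6
cmp $t5, 9  (cmp 6,9)
bne loop: taken
$t3=M[208]=4
$t1=8^4=12
$t3=M[208]=4
$t1=12^4=8
$t3=M[208]=4
$t1=8+4=12
$t7=208+4=212
$t5=6+1=7
cmp $t5, 9  (cmp 7,9)
After step 33: $t7 = 212.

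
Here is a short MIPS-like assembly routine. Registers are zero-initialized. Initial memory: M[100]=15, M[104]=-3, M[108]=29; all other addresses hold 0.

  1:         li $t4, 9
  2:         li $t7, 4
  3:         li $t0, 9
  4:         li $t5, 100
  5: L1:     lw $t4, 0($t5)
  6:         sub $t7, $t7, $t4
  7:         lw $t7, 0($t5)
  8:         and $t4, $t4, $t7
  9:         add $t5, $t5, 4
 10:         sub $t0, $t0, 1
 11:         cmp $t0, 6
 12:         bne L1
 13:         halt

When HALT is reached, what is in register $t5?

112

$t4=9
$t7=4
$t0=9
$t5=100
$t4=M[100]=15
$t7=4-15=-11
$t7=M[100]=15
$t4=15&15=15
$t5=100+4=104
$t0=9-1=8
cmp $t0, 6  (cmp 8,6)
bne L1: taken
$t4=M[104]=-3
$t7=15-(-3)=18
$t7=M[104]=-3
$t4=(-3)&(-3)=-3
$t5=104+4=108
$t0=8-1=7
cmp $t0, 6  (cmp 7,6)
bne L1: taken
$t4=M[108]=29
$t7=(-3)-29=-32
$t7=M[108]=29
$t4=29&29=29
$t5=108+4=112
$t0=7-1=6
cmp $t0, 6  (cmp 6,6)
bne L1: not taken
halt.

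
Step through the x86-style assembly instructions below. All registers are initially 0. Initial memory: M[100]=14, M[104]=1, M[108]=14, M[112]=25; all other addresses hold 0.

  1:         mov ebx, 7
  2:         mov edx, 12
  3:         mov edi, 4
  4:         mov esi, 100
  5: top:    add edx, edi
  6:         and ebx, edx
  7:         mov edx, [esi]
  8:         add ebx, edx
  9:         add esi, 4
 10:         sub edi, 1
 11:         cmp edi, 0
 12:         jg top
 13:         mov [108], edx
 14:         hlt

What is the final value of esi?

after mov ebx, 7: ebx=7
after mov edx, 12: edx=12
after mov edi, 4: edi=4
after mov esi, 100: esi=100
after add edx, edi: edx=12+4=16
after and ebx, edx: ebx=7&16=0
after mov edx, [esi]: edx=M[100]=14
after add ebx, edx: ebx=0+14=14
after add esi, 4: esi=100+4=104
after sub edi, 1: edi=4-1=3
cmp edi, 0  (cmp 3,0)
jg top: taken
after add edx, edi: edx=14+3=17
after and ebx, edx: ebx=14&17=0
after mov edx, [esi]: edx=M[104]=1
after add ebx, edx: ebx=0+1=1
after add esi, 4: esi=104+4=108
after sub edi, 1: edi=3-1=2
cmp edi, 0  (cmp 2,0)
jg top: taken
after add edx, edi: edx=1+2=3
after and ebx, edx: ebx=1&3=1
after mov edx, [esi]: edx=M[108]=14
after add ebx, edx: ebx=1+14=15
after add esi, 4: esi=108+4=112
after sub edi, 1: edi=2-1=1
cmp edi, 0  (cmp 1,0)
jg top: taken
after add edx, edi: edx=14+1=15
after and ebx, edx: ebx=15&15=15
after mov edx, [esi]: edx=M[112]=25
after add ebx, edx: ebx=15+25=40
after add esi, 4: esi=112+4=116
after sub edi, 1: edi=1-1=0
cmp edi, 0  (cmp 0,0)
jg top: not taken
mov [108], edx → M[108]=25
halt.

116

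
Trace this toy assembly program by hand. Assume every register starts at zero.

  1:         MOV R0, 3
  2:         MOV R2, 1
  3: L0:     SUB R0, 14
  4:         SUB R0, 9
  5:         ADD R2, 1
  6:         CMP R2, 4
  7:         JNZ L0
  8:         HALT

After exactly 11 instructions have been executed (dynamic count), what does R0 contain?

after MOV R0, 3: R0=3
after MOV R2, 1: R2=1
after SUB R0, 14: R0=3-14=-11
after SUB R0, 9: R0=(-11)-9=-20
after ADD R2, 1: R2=1+1=2
CMP R2, 4  (cmp 2,4)
JNZ L0: taken
after SUB R0, 14: R0=(-20)-14=-34
after SUB R0, 9: R0=(-34)-9=-43
after ADD R2, 1: R2=2+1=3
CMP R2, 4  (cmp 3,4)
After step 11: R0 = -43.

-43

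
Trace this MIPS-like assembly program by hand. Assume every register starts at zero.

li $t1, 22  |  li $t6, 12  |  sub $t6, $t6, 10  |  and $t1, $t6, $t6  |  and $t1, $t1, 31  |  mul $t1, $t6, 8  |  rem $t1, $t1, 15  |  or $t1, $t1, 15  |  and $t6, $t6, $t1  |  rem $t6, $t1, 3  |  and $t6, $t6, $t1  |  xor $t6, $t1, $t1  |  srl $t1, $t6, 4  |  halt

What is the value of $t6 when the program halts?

0

li $t1, 22 → $t1=22
li $t6, 12 → $t6=12
sub $t6, $t6, 10 → $t6=12-10=2
and $t1, $t6, $t6 → $t1=2&2=2
and $t1, $t1, 31 → $t1=2&31=2
mul $t1, $t6, 8 → $t1=2*8=16
rem $t1, $t1, 15 → $t1=16%15=1
or $t1, $t1, 15 → $t1=1|15=15
and $t6, $t6, $t1 → $t6=2&15=2
rem $t6, $t1, 3 → $t6=15%3=0
and $t6, $t6, $t1 → $t6=0&15=0
xor $t6, $t1, $t1 → $t6=15^15=0
srl $t1, $t6, 4 → $t1=0>>4=0
halt.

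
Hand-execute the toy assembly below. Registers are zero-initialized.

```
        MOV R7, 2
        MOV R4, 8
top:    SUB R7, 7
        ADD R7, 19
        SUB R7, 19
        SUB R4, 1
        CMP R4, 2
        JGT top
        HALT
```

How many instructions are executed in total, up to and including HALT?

MOV R7, 2 → R7=2
MOV R4, 8 → R4=8
SUB R7, 7 → R7=2-7=-5
ADD R7, 19 → R7=(-5)+19=14
SUB R7, 19 → R7=14-19=-5
SUB R4, 1 → R4=8-1=7
CMP R4, 2  (cmp 7,2)
JGT top: taken
SUB R7, 7 → R7=(-5)-7=-12
ADD R7, 19 → R7=(-12)+19=7
SUB R7, 19 → R7=7-19=-12
SUB R4, 1 → R4=7-1=6
CMP R4, 2  (cmp 6,2)
JGT top: taken
SUB R7, 7 → R7=(-12)-7=-19
ADD R7, 19 → R7=(-19)+19=0
SUB R7, 19 → R7=0-19=-19
SUB R4, 1 → R4=6-1=5
CMP R4, 2  (cmp 5,2)
JGT top: taken
SUB R7, 7 → R7=(-19)-7=-26
ADD R7, 19 → R7=(-26)+19=-7
SUB R7, 19 → R7=(-7)-19=-26
SUB R4, 1 → R4=5-1=4
CMP R4, 2  (cmp 4,2)
JGT top: taken
SUB R7, 7 → R7=(-26)-7=-33
ADD R7, 19 → R7=(-33)+19=-14
SUB R7, 19 → R7=(-14)-19=-33
SUB R4, 1 → R4=4-1=3
CMP R4, 2  (cmp 3,2)
JGT top: taken
SUB R7, 7 → R7=(-33)-7=-40
ADD R7, 19 → R7=(-40)+19=-21
SUB R7, 19 → R7=(-21)-19=-40
SUB R4, 1 → R4=3-1=2
CMP R4, 2  (cmp 2,2)
JGT top: not taken
halt.
Total executed instructions: 39.

39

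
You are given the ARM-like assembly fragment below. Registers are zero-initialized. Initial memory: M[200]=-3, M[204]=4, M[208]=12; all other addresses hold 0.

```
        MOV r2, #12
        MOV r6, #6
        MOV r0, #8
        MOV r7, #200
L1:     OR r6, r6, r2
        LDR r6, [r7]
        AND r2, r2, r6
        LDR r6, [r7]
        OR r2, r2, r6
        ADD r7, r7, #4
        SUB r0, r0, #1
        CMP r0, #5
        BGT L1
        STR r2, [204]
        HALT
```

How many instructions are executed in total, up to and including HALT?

r2=12
r6=6
r0=8
r7=200
r6=6|12=14
r6=M[200]=-3
r2=12&(-3)=12
r6=M[200]=-3
r2=12|(-3)=-3
r7=200+4=204
r0=8-1=7
CMP r0, #5  (cmp 7,5)
BGT L1: taken
r6=(-3)|(-3)=-3
r6=M[204]=4
r2=(-3)&4=4
r6=M[204]=4
r2=4|4=4
r7=204+4=208
r0=7-1=6
CMP r0, #5  (cmp 6,5)
BGT L1: taken
r6=4|4=4
r6=M[208]=12
r2=4&12=4
r6=M[208]=12
r2=4|12=12
r7=208+4=212
r0=6-1=5
CMP r0, #5  (cmp 5,5)
BGT L1: not taken
STR r2, [204] → M[204]=12
halt.
Total executed instructions: 33.

33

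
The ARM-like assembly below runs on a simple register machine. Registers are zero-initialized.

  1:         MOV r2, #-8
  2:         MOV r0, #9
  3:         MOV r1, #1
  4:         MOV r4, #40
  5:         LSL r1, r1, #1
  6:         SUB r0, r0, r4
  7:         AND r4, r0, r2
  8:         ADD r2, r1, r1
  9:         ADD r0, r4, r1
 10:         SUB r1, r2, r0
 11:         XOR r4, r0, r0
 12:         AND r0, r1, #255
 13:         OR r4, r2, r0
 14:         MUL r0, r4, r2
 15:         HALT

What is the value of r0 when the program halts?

r2=-8
r0=9
r1=1
r4=40
r1=1<<1=2
r0=9-40=-31
r4=(-31)&(-8)=-32
r2=2+2=4
r0=(-32)+2=-30
r1=4-(-30)=34
r4=(-30)^(-30)=0
r0=34&255=34
r4=4|34=38
r0=38*4=152
halt.

152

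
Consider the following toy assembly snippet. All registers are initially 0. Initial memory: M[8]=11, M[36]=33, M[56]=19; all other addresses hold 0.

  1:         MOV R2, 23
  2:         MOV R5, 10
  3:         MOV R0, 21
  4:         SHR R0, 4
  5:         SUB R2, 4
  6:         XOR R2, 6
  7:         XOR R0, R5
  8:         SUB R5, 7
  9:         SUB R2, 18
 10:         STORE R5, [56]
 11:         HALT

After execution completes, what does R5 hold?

after MOV R2, 23: R2=23
after MOV R5, 10: R5=10
after MOV R0, 21: R0=21
after SHR R0, 4: R0=21>>4=1
after SUB R2, 4: R2=23-4=19
after XOR R2, 6: R2=19^6=21
after XOR R0, R5: R0=1^10=11
after SUB R5, 7: R5=10-7=3
after SUB R2, 18: R2=21-18=3
STORE R5, [56] → M[56]=3
halt.

3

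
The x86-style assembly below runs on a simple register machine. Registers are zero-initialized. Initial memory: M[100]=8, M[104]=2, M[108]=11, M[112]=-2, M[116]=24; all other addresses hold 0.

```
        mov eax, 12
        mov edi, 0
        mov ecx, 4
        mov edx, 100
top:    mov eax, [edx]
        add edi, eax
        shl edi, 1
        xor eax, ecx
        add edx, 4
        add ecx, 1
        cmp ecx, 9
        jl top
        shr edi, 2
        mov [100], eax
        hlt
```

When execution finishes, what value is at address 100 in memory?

mov eax, 12 → eax=12
mov edi, 0 → edi=0
mov ecx, 4 → ecx=4
mov edx, 100 → edx=100
mov eax, [edx] → eax=M[100]=8
add edi, eax → edi=0+8=8
shl edi, 1 → edi=8<<1=16
xor eax, ecx → eax=8^4=12
add edx, 4 → edx=100+4=104
add ecx, 1 → ecx=4+1=5
cmp ecx, 9  (cmp 5,9)
jl top: taken
mov eax, [edx] → eax=M[104]=2
add edi, eax → edi=16+2=18
shl edi, 1 → edi=18<<1=36
xor eax, ecx → eax=2^5=7
add edx, 4 → edx=104+4=108
add ecx, 1 → ecx=5+1=6
cmp ecx, 9  (cmp 6,9)
jl top: taken
mov eax, [edx] → eax=M[108]=11
add edi, eax → edi=36+11=47
shl edi, 1 → edi=47<<1=94
xor eax, ecx → eax=11^6=13
add edx, 4 → edx=108+4=112
add ecx, 1 → ecx=6+1=7
cmp ecx, 9  (cmp 7,9)
jl top: taken
mov eax, [edx] → eax=M[112]=-2
add edi, eax → edi=94+(-2)=92
shl edi, 1 → edi=92<<1=184
xor eax, ecx → eax=(-2)^7=-7
add edx, 4 → edx=112+4=116
add ecx, 1 → ecx=7+1=8
cmp ecx, 9  (cmp 8,9)
jl top: taken
mov eax, [edx] → eax=M[116]=24
add edi, eax → edi=184+24=208
shl edi, 1 → edi=208<<1=416
xor eax, ecx → eax=24^8=16
add edx, 4 → edx=116+4=120
add ecx, 1 → ecx=8+1=9
cmp ecx, 9  (cmp 9,9)
jl top: not taken
shr edi, 2 → edi=416>>2=104
mov [100], eax → M[100]=16
halt.

16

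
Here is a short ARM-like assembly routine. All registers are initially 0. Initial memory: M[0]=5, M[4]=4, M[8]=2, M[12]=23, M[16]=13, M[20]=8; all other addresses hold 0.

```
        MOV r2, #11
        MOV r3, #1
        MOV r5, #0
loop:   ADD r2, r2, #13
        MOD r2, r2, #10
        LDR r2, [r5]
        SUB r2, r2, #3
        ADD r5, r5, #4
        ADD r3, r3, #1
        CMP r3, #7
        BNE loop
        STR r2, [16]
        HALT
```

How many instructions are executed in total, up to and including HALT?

after MOV r2, #11: r2=11
after MOV r3, #1: r3=1
after MOV r5, #0: r5=0
after ADD r2, r2, #13: r2=11+13=24
after MOD r2, r2, #10: r2=24%10=4
after LDR r2, [r5]: r2=M[0]=5
after SUB r2, r2, #3: r2=5-3=2
after ADD r5, r5, #4: r5=0+4=4
after ADD r3, r3, #1: r3=1+1=2
CMP r3, #7  (cmp 2,7)
BNE loop: taken
after ADD r2, r2, #13: r2=2+13=15
after MOD r2, r2, #10: r2=15%10=5
after LDR r2, [r5]: r2=M[4]=4
after SUB r2, r2, #3: r2=4-3=1
after ADD r5, r5, #4: r5=4+4=8
after ADD r3, r3, #1: r3=2+1=3
CMP r3, #7  (cmp 3,7)
BNE loop: taken
after ADD r2, r2, #13: r2=1+13=14
after MOD r2, r2, #10: r2=14%10=4
after LDR r2, [r5]: r2=M[8]=2
after SUB r2, r2, #3: r2=2-3=-1
after ADD r5, r5, #4: r5=8+4=12
after ADD r3, r3, #1: r3=3+1=4
CMP r3, #7  (cmp 4,7)
BNE loop: taken
after ADD r2, r2, #13: r2=(-1)+13=12
after MOD r2, r2, #10: r2=12%10=2
after LDR r2, [r5]: r2=M[12]=23
after SUB r2, r2, #3: r2=23-3=20
after ADD r5, r5, #4: r5=12+4=16
after ADD r3, r3, #1: r3=4+1=5
CMP r3, #7  (cmp 5,7)
BNE loop: taken
after ADD r2, r2, #13: r2=20+13=33
after MOD r2, r2, #10: r2=33%10=3
after LDR r2, [r5]: r2=M[16]=13
after SUB r2, r2, #3: r2=13-3=10
after ADD r5, r5, #4: r5=16+4=20
after ADD r3, r3, #1: r3=5+1=6
CMP r3, #7  (cmp 6,7)
BNE loop: taken
after ADD r2, r2, #13: r2=10+13=23
after MOD r2, r2, #10: r2=23%10=3
after LDR r2, [r5]: r2=M[20]=8
after SUB r2, r2, #3: r2=8-3=5
after ADD r5, r5, #4: r5=20+4=24
after ADD r3, r3, #1: r3=6+1=7
CMP r3, #7  (cmp 7,7)
BNE loop: not taken
STR r2, [16] → M[16]=5
halt.
Total executed instructions: 53.

53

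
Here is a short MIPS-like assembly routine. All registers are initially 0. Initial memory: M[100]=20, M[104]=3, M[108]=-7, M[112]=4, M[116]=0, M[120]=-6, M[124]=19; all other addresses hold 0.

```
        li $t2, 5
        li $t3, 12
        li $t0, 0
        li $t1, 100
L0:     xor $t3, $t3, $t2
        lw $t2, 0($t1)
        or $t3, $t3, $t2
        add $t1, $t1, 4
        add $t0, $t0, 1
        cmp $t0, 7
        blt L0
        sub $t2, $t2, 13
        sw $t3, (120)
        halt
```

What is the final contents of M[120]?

li $t2, 5 → $t2=5
li $t3, 12 → $t3=12
li $t0, 0 → $t0=0
li $t1, 100 → $t1=100
xor $t3, $t3, $t2 → $t3=12^5=9
lw $t2, 0($t1) → $t2=M[100]=20
or $t3, $t3, $t2 → $t3=9|20=29
add $t1, $t1, 4 → $t1=100+4=104
add $t0, $t0, 1 → $t0=0+1=1
cmp $t0, 7  (cmp 1,7)
blt L0: taken
xor $t3, $t3, $t2 → $t3=29^20=9
lw $t2, 0($t1) → $t2=M[104]=3
or $t3, $t3, $t2 → $t3=9|3=11
add $t1, $t1, 4 → $t1=104+4=108
add $t0, $t0, 1 → $t0=1+1=2
cmp $t0, 7  (cmp 2,7)
blt L0: taken
xor $t3, $t3, $t2 → $t3=11^3=8
lw $t2, 0($t1) → $t2=M[108]=-7
or $t3, $t3, $t2 → $t3=8|(-7)=-7
add $t1, $t1, 4 → $t1=108+4=112
add $t0, $t0, 1 → $t0=2+1=3
cmp $t0, 7  (cmp 3,7)
blt L0: taken
xor $t3, $t3, $t2 → $t3=(-7)^(-7)=0
lw $t2, 0($t1) → $t2=M[112]=4
or $t3, $t3, $t2 → $t3=0|4=4
add $t1, $t1, 4 → $t1=112+4=116
add $t0, $t0, 1 → $t0=3+1=4
cmp $t0, 7  (cmp 4,7)
blt L0: taken
xor $t3, $t3, $t2 → $t3=4^4=0
lw $t2, 0($t1) → $t2=M[116]=0
or $t3, $t3, $t2 → $t3=0|0=0
add $t1, $t1, 4 → $t1=116+4=120
add $t0, $t0, 1 → $t0=4+1=5
cmp $t0, 7  (cmp 5,7)
blt L0: taken
xor $t3, $t3, $t2 → $t3=0^0=0
lw $t2, 0($t1) → $t2=M[120]=-6
or $t3, $t3, $t2 → $t3=0|(-6)=-6
add $t1, $t1, 4 → $t1=120+4=124
add $t0, $t0, 1 → $t0=5+1=6
cmp $t0, 7  (cmp 6,7)
blt L0: taken
xor $t3, $t3, $t2 → $t3=(-6)^(-6)=0
lw $t2, 0($t1) → $t2=M[124]=19
or $t3, $t3, $t2 → $t3=0|19=19
add $t1, $t1, 4 → $t1=124+4=128
add $t0, $t0, 1 → $t0=6+1=7
cmp $t0, 7  (cmp 7,7)
blt L0: not taken
sub $t2, $t2, 13 → $t2=19-13=6
sw $t3, (120) → M[120]=19
halt.

19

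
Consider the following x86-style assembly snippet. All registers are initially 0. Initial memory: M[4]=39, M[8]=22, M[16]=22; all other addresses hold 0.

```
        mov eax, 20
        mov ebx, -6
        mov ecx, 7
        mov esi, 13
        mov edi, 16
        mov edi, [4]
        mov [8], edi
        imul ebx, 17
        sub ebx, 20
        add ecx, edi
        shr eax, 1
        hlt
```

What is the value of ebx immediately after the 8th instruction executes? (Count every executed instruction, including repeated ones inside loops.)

-102

after mov eax, 20: eax=20
after mov ebx, -6: ebx=-6
after mov ecx, 7: ecx=7
after mov esi, 13: esi=13
after mov edi, 16: edi=16
after mov edi, [4]: edi=M[4]=39
mov [8], edi → M[8]=39
after imul ebx, 17: ebx=(-6)*17=-102
After step 8: ebx = -102.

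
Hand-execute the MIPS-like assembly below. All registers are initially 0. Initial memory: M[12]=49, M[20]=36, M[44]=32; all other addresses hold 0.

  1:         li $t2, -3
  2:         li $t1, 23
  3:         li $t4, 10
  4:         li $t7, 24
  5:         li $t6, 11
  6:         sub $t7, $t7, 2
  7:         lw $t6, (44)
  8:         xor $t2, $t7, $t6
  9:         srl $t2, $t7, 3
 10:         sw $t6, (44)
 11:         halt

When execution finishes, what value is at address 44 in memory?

32

$t2=-3
$t1=23
$t4=10
$t7=24
$t6=11
$t7=24-2=22
$t6=M[44]=32
$t2=22^32=54
$t2=22>>3=2
sw $t6, (44) → M[44]=32
halt.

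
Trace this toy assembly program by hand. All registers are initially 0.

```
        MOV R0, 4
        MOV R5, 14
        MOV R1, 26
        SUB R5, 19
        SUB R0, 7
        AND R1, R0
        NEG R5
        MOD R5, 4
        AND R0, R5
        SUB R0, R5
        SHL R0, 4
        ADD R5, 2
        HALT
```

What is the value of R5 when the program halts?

3

MOV R0, 4 → R0=4
MOV R5, 14 → R5=14
MOV R1, 26 → R1=26
SUB R5, 19 → R5=14-19=-5
SUB R0, 7 → R0=4-7=-3
AND R1, R0 → R1=26&(-3)=24
NEG R5 → R5=-(-5)=5
MOD R5, 4 → R5=5%4=1
AND R0, R5 → R0=(-3)&1=1
SUB R0, R5 → R0=1-1=0
SHL R0, 4 → R0=0<<4=0
ADD R5, 2 → R5=1+2=3
halt.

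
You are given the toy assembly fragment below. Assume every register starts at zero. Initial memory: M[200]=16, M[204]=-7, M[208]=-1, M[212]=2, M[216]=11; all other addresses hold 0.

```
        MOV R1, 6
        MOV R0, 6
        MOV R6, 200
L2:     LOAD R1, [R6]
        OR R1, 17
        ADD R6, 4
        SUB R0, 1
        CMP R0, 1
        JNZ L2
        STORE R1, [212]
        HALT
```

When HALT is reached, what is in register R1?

27

R1=6
R0=6
R6=200
R1=M[200]=16
R1=16|17=17
R6=200+4=204
R0=6-1=5
CMP R0, 1  (cmp 5,1)
JNZ L2: taken
R1=M[204]=-7
R1=(-7)|17=-7
R6=204+4=208
R0=5-1=4
CMP R0, 1  (cmp 4,1)
JNZ L2: taken
R1=M[208]=-1
R1=(-1)|17=-1
R6=208+4=212
R0=4-1=3
CMP R0, 1  (cmp 3,1)
JNZ L2: taken
R1=M[212]=2
R1=2|17=19
R6=212+4=216
R0=3-1=2
CMP R0, 1  (cmp 2,1)
JNZ L2: taken
R1=M[216]=11
R1=11|17=27
R6=216+4=220
R0=2-1=1
CMP R0, 1  (cmp 1,1)
JNZ L2: not taken
STORE R1, [212] → M[212]=27
halt.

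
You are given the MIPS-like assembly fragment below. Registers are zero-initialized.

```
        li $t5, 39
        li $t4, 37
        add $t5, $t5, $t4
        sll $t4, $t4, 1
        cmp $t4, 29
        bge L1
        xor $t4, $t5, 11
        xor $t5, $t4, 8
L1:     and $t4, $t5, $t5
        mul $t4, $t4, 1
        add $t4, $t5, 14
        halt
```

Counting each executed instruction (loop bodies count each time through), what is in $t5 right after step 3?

$t5=39
$t4=37
$t5=39+37=76
After step 3: $t5 = 76.

76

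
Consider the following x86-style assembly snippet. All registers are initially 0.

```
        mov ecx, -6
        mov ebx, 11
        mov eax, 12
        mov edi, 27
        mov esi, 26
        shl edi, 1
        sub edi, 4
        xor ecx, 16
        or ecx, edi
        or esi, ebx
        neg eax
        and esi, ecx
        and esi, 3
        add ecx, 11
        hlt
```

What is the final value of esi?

2

mov ecx, -6 → ecx=-6
mov ebx, 11 → ebx=11
mov eax, 12 → eax=12
mov edi, 27 → edi=27
mov esi, 26 → esi=26
shl edi, 1 → edi=27<<1=54
sub edi, 4 → edi=54-4=50
xor ecx, 16 → ecx=(-6)^16=-22
or ecx, edi → ecx=(-22)|50=-6
or esi, ebx → esi=26|11=27
neg eax → eax=-(12)=-12
and esi, ecx → esi=27&(-6)=26
and esi, 3 → esi=26&3=2
add ecx, 11 → ecx=(-6)+11=5
halt.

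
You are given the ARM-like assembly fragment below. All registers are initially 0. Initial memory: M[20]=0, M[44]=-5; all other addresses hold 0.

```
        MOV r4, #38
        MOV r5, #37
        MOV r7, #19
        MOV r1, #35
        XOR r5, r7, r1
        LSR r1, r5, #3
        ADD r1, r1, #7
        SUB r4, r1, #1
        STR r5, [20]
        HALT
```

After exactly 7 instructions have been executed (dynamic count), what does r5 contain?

after MOV r4, #38: r4=38
after MOV r5, #37: r5=37
after MOV r7, #19: r7=19
after MOV r1, #35: r1=35
after XOR r5, r7, r1: r5=19^35=48
after LSR r1, r5, #3: r1=48>>3=6
after ADD r1, r1, #7: r1=6+7=13
After step 7: r5 = 48.

48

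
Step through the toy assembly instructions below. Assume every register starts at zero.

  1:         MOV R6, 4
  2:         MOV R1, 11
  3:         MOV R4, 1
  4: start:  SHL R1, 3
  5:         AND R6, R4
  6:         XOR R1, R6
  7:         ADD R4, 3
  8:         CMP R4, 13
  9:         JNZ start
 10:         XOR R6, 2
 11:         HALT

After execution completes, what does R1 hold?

after MOV R6, 4: R6=4
after MOV R1, 11: R1=11
after MOV R4, 1: R4=1
after SHL R1, 3: R1=11<<3=88
after AND R6, R4: R6=4&1=0
after XOR R1, R6: R1=88^0=88
after ADD R4, 3: R4=1+3=4
CMP R4, 13  (cmp 4,13)
JNZ start: taken
after SHL R1, 3: R1=88<<3=704
after AND R6, R4: R6=0&4=0
after XOR R1, R6: R1=704^0=704
after ADD R4, 3: R4=4+3=7
CMP R4, 13  (cmp 7,13)
JNZ start: taken
after SHL R1, 3: R1=704<<3=5632
after AND R6, R4: R6=0&7=0
after XOR R1, R6: R1=5632^0=5632
after ADD R4, 3: R4=7+3=10
CMP R4, 13  (cmp 10,13)
JNZ start: taken
after SHL R1, 3: R1=5632<<3=45056
after AND R6, R4: R6=0&10=0
after XOR R1, R6: R1=45056^0=45056
after ADD R4, 3: R4=10+3=13
CMP R4, 13  (cmp 13,13)
JNZ start: not taken
after XOR R6, 2: R6=0^2=2
halt.

45056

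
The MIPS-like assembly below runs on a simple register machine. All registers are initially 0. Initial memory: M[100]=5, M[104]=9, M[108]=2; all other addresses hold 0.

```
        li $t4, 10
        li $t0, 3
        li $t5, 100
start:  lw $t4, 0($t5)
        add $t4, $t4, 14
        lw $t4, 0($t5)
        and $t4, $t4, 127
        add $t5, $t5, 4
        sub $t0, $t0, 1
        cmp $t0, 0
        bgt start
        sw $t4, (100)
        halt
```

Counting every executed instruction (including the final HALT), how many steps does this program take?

29

$t4=10
$t0=3
$t5=100
$t4=M[100]=5
$t4=5+14=19
$t4=M[100]=5
$t4=5&127=5
$t5=100+4=104
$t0=3-1=2
cmp $t0, 0  (cmp 2,0)
bgt start: taken
$t4=M[104]=9
$t4=9+14=23
$t4=M[104]=9
$t4=9&127=9
$t5=104+4=108
$t0=2-1=1
cmp $t0, 0  (cmp 1,0)
bgt start: taken
$t4=M[108]=2
$t4=2+14=16
$t4=M[108]=2
$t4=2&127=2
$t5=108+4=112
$t0=1-1=0
cmp $t0, 0  (cmp 0,0)
bgt start: not taken
sw $t4, (100) → M[100]=2
halt.
Total executed instructions: 29.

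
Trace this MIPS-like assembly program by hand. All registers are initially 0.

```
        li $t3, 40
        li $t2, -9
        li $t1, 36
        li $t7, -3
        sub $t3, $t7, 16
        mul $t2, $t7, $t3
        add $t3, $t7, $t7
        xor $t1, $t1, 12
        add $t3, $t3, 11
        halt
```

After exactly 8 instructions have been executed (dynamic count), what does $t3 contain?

-6

$t3=40
$t2=-9
$t1=36
$t7=-3
$t3=(-3)-16=-19
$t2=(-3)*(-19)=57
$t3=(-3)+(-3)=-6
$t1=36^12=40
After step 8: $t3 = -6.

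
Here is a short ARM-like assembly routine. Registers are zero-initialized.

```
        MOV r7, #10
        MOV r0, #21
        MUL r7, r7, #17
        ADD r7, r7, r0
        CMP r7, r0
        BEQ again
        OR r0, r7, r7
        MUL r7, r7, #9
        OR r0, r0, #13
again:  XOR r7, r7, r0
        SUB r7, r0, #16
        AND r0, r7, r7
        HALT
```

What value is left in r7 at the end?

175

MOV r7, #10 → r7=10
MOV r0, #21 → r0=21
MUL r7, r7, #17 → r7=10*17=170
ADD r7, r7, r0 → r7=170+21=191
CMP r7, r0  (cmp 191,21)
BEQ again: not taken
OR r0, r7, r7 → r0=191|191=191
MUL r7, r7, #9 → r7=191*9=1719
OR r0, r0, #13 → r0=191|13=191
XOR r7, r7, r0 → r7=1719^191=1544
SUB r7, r0, #16 → r7=191-16=175
AND r0, r7, r7 → r0=175&175=175
halt.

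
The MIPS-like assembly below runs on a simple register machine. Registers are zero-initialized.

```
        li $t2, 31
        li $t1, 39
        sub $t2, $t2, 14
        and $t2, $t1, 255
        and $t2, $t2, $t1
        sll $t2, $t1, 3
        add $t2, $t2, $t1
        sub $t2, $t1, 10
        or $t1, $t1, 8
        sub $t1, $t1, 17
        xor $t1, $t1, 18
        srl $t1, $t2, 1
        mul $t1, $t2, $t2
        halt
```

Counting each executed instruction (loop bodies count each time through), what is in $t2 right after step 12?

29

li $t2, 31 → $t2=31
li $t1, 39 → $t1=39
sub $t2, $t2, 14 → $t2=31-14=17
and $t2, $t1, 255 → $t2=39&255=39
and $t2, $t2, $t1 → $t2=39&39=39
sll $t2, $t1, 3 → $t2=39<<3=312
add $t2, $t2, $t1 → $t2=312+39=351
sub $t2, $t1, 10 → $t2=39-10=29
or $t1, $t1, 8 → $t1=39|8=47
sub $t1, $t1, 17 → $t1=47-17=30
xor $t1, $t1, 18 → $t1=30^18=12
srl $t1, $t2, 1 → $t1=29>>1=14
After step 12: $t2 = 29.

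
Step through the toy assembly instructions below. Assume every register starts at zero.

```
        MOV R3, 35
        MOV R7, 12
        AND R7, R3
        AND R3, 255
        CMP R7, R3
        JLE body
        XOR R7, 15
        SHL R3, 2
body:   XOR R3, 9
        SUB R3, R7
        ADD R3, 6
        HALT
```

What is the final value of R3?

48

MOV R3, 35 → R3=35
MOV R7, 12 → R7=12
AND R7, R3 → R7=12&35=0
AND R3, 255 → R3=35&255=35
CMP R7, R3  (cmp 0,35)
JLE body: taken
XOR R3, 9 → R3=35^9=42
SUB R3, R7 → R3=42-0=42
ADD R3, 6 → R3=42+6=48
halt.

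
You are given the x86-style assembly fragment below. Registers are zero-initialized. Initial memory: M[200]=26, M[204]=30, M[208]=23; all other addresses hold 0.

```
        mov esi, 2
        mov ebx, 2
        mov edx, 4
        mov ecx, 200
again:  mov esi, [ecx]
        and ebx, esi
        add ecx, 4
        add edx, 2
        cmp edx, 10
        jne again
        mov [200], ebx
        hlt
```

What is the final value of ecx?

mov esi, 2 → esi=2
mov ebx, 2 → ebx=2
mov edx, 4 → edx=4
mov ecx, 200 → ecx=200
mov esi, [ecx] → esi=M[200]=26
and ebx, esi → ebx=2&26=2
add ecx, 4 → ecx=200+4=204
add edx, 2 → edx=4+2=6
cmp edx, 10  (cmp 6,10)
jne again: taken
mov esi, [ecx] → esi=M[204]=30
and ebx, esi → ebx=2&30=2
add ecx, 4 → ecx=204+4=208
add edx, 2 → edx=6+2=8
cmp edx, 10  (cmp 8,10)
jne again: taken
mov esi, [ecx] → esi=M[208]=23
and ebx, esi → ebx=2&23=2
add ecx, 4 → ecx=208+4=212
add edx, 2 → edx=8+2=10
cmp edx, 10  (cmp 10,10)
jne again: not taken
mov [200], ebx → M[200]=2
halt.

212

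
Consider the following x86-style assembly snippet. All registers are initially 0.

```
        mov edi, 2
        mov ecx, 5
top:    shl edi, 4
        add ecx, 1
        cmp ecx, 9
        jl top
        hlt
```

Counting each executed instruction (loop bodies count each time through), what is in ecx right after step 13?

mov edi, 2 → edi=2
mov ecx, 5 → ecx=5
shl edi, 4 → edi=2<<4=32
add ecx, 1 → ecx=5+1=6
cmp ecx, 9  (cmp 6,9)
jl top: taken
shl edi, 4 → edi=32<<4=512
add ecx, 1 → ecx=6+1=7
cmp ecx, 9  (cmp 7,9)
jl top: taken
shl edi, 4 → edi=512<<4=8192
add ecx, 1 → ecx=7+1=8
cmp ecx, 9  (cmp 8,9)
After step 13: ecx = 8.

8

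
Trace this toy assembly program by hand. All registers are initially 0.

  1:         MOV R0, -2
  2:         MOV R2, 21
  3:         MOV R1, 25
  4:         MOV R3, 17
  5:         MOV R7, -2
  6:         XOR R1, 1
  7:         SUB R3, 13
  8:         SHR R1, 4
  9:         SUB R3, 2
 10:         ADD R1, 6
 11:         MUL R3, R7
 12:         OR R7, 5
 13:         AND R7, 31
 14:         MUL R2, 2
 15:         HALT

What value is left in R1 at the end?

MOV R0, -2 → R0=-2
MOV R2, 21 → R2=21
MOV R1, 25 → R1=25
MOV R3, 17 → R3=17
MOV R7, -2 → R7=-2
XOR R1, 1 → R1=25^1=24
SUB R3, 13 → R3=17-13=4
SHR R1, 4 → R1=24>>4=1
SUB R3, 2 → R3=4-2=2
ADD R1, 6 → R1=1+6=7
MUL R3, R7 → R3=2*(-2)=-4
OR R7, 5 → R7=(-2)|5=-1
AND R7, 31 → R7=(-1)&31=31
MUL R2, 2 → R2=21*2=42
halt.

7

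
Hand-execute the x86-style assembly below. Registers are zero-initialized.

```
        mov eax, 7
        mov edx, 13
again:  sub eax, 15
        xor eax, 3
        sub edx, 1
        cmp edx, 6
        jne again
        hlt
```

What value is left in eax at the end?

after mov eax, 7: eax=7
after mov edx, 13: edx=13
after sub eax, 15: eax=7-15=-8
after xor eax, 3: eax=(-8)^3=-5
after sub edx, 1: edx=13-1=12
cmp edx, 6  (cmp 12,6)
jne again: taken
after sub eax, 15: eax=(-5)-15=-20
after xor eax, 3: eax=(-20)^3=-17
after sub edx, 1: edx=12-1=11
cmp edx, 6  (cmp 11,6)
jne again: taken
after sub eax, 15: eax=(-17)-15=-32
after xor eax, 3: eax=(-32)^3=-29
after sub edx, 1: edx=11-1=10
cmp edx, 6  (cmp 10,6)
jne again: taken
after sub eax, 15: eax=(-29)-15=-44
after xor eax, 3: eax=(-44)^3=-41
after sub edx, 1: edx=10-1=9
cmp edx, 6  (cmp 9,6)
jne again: taken
after sub eax, 15: eax=(-41)-15=-56
after xor eax, 3: eax=(-56)^3=-53
after sub edx, 1: edx=9-1=8
cmp edx, 6  (cmp 8,6)
jne again: taken
after sub eax, 15: eax=(-53)-15=-68
after xor eax, 3: eax=(-68)^3=-65
after sub edx, 1: edx=8-1=7
cmp edx, 6  (cmp 7,6)
jne again: taken
after sub eax, 15: eax=(-65)-15=-80
after xor eax, 3: eax=(-80)^3=-77
after sub edx, 1: edx=7-1=6
cmp edx, 6  (cmp 6,6)
jne again: not taken
halt.

-77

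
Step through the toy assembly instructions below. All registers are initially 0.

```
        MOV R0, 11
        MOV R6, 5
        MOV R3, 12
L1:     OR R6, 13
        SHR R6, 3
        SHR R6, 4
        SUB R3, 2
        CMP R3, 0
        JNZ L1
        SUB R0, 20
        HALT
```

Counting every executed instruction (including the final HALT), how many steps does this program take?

R0=11
R6=5
R3=12
R6=5|13=13
R6=13>>3=1
R6=1>>4=0
R3=12-2=10
CMP R3, 0  (cmp 10,0)
JNZ L1: taken
R6=0|13=13
R6=13>>3=1
R6=1>>4=0
R3=10-2=8
CMP R3, 0  (cmp 8,0)
JNZ L1: taken
R6=0|13=13
R6=13>>3=1
R6=1>>4=0
R3=8-2=6
CMP R3, 0  (cmp 6,0)
JNZ L1: taken
R6=0|13=13
R6=13>>3=1
R6=1>>4=0
R3=6-2=4
CMP R3, 0  (cmp 4,0)
JNZ L1: taken
R6=0|13=13
R6=13>>3=1
R6=1>>4=0
R3=4-2=2
CMP R3, 0  (cmp 2,0)
JNZ L1: taken
R6=0|13=13
R6=13>>3=1
R6=1>>4=0
R3=2-2=0
CMP R3, 0  (cmp 0,0)
JNZ L1: not taken
R0=11-20=-9
halt.
Total executed instructions: 41.

41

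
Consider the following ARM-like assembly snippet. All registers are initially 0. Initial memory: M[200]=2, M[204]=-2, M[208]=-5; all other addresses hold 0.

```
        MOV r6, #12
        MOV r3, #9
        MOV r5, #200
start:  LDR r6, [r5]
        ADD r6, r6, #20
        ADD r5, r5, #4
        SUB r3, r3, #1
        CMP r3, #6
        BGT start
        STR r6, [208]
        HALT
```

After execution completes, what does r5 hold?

after MOV r6, #12: r6=12
after MOV r3, #9: r3=9
after MOV r5, #200: r5=200
after LDR r6, [r5]: r6=M[200]=2
after ADD r6, r6, #20: r6=2+20=22
after ADD r5, r5, #4: r5=200+4=204
after SUB r3, r3, #1: r3=9-1=8
CMP r3, #6  (cmp 8,6)
BGT start: taken
after LDR r6, [r5]: r6=M[204]=-2
after ADD r6, r6, #20: r6=(-2)+20=18
after ADD r5, r5, #4: r5=204+4=208
after SUB r3, r3, #1: r3=8-1=7
CMP r3, #6  (cmp 7,6)
BGT start: taken
after LDR r6, [r5]: r6=M[208]=-5
after ADD r6, r6, #20: r6=(-5)+20=15
after ADD r5, r5, #4: r5=208+4=212
after SUB r3, r3, #1: r3=7-1=6
CMP r3, #6  (cmp 6,6)
BGT start: not taken
STR r6, [208] → M[208]=15
halt.

212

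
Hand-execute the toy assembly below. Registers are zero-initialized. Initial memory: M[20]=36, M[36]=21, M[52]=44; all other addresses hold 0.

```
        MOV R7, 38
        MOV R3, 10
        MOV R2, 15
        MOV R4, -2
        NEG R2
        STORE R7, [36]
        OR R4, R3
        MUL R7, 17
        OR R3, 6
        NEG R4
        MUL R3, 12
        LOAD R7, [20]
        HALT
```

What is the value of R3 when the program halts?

MOV R7, 38 → R7=38
MOV R3, 10 → R3=10
MOV R2, 15 → R2=15
MOV R4, -2 → R4=-2
NEG R2 → R2=-(15)=-15
STORE R7, [36] → M[36]=38
OR R4, R3 → R4=(-2)|10=-2
MUL R7, 17 → R7=38*17=646
OR R3, 6 → R3=10|6=14
NEG R4 → R4=-(-2)=2
MUL R3, 12 → R3=14*12=168
LOAD R7, [20] → R7=M[20]=36
halt.

168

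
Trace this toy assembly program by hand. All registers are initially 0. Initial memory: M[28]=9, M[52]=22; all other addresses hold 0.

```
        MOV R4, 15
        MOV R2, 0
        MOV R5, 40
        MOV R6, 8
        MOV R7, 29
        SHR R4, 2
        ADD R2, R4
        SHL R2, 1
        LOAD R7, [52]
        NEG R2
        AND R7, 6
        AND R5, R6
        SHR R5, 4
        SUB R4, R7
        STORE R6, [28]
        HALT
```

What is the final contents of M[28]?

R4=15
R2=0
R5=40
R6=8
R7=29
R4=15>>2=3
R2=0+3=3
R2=3<<1=6
R7=M[52]=22
R2=-(6)=-6
R7=22&6=6
R5=40&8=8
R5=8>>4=0
R4=3-6=-3
STORE R6, [28] → M[28]=8
halt.

8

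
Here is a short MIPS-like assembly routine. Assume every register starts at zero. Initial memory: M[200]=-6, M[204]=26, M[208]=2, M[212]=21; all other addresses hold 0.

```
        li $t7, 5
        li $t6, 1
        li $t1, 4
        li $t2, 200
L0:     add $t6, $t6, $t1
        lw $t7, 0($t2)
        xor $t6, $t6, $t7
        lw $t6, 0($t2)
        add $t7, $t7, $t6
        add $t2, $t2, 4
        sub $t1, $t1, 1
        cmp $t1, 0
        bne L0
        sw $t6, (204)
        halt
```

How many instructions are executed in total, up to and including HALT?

42

li $t7, 5 → $t7=5
li $t6, 1 → $t6=1
li $t1, 4 → $t1=4
li $t2, 200 → $t2=200
add $t6, $t6, $t1 → $t6=1+4=5
lw $t7, 0($t2) → $t7=M[200]=-6
xor $t6, $t6, $t7 → $t6=5^(-6)=-1
lw $t6, 0($t2) → $t6=M[200]=-6
add $t7, $t7, $t6 → $t7=(-6)+(-6)=-12
add $t2, $t2, 4 → $t2=200+4=204
sub $t1, $t1, 1 → $t1=4-1=3
cmp $t1, 0  (cmp 3,0)
bne L0: taken
add $t6, $t6, $t1 → $t6=(-6)+3=-3
lw $t7, 0($t2) → $t7=M[204]=26
xor $t6, $t6, $t7 → $t6=(-3)^26=-25
lw $t6, 0($t2) → $t6=M[204]=26
add $t7, $t7, $t6 → $t7=26+26=52
add $t2, $t2, 4 → $t2=204+4=208
sub $t1, $t1, 1 → $t1=3-1=2
cmp $t1, 0  (cmp 2,0)
bne L0: taken
add $t6, $t6, $t1 → $t6=26+2=28
lw $t7, 0($t2) → $t7=M[208]=2
xor $t6, $t6, $t7 → $t6=28^2=30
lw $t6, 0($t2) → $t6=M[208]=2
add $t7, $t7, $t6 → $t7=2+2=4
add $t2, $t2, 4 → $t2=208+4=212
sub $t1, $t1, 1 → $t1=2-1=1
cmp $t1, 0  (cmp 1,0)
bne L0: taken
add $t6, $t6, $t1 → $t6=2+1=3
lw $t7, 0($t2) → $t7=M[212]=21
xor $t6, $t6, $t7 → $t6=3^21=22
lw $t6, 0($t2) → $t6=M[212]=21
add $t7, $t7, $t6 → $t7=21+21=42
add $t2, $t2, 4 → $t2=212+4=216
sub $t1, $t1, 1 → $t1=1-1=0
cmp $t1, 0  (cmp 0,0)
bne L0: not taken
sw $t6, (204) → M[204]=21
halt.
Total executed instructions: 42.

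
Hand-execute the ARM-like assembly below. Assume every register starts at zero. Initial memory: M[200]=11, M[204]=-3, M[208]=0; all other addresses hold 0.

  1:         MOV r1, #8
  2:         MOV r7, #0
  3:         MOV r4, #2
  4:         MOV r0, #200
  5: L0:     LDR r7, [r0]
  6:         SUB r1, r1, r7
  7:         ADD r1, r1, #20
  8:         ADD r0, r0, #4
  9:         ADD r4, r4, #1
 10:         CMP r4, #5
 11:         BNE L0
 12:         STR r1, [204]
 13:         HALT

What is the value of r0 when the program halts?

r1=8
r7=0
r4=2
r0=200
r7=M[200]=11
r1=8-11=-3
r1=(-3)+20=17
r0=200+4=204
r4=2+1=3
CMP r4, #5  (cmp 3,5)
BNE L0: taken
r7=M[204]=-3
r1=17-(-3)=20
r1=20+20=40
r0=204+4=208
r4=3+1=4
CMP r4, #5  (cmp 4,5)
BNE L0: taken
r7=M[208]=0
r1=40-0=40
r1=40+20=60
r0=208+4=212
r4=4+1=5
CMP r4, #5  (cmp 5,5)
BNE L0: not taken
STR r1, [204] → M[204]=60
halt.

212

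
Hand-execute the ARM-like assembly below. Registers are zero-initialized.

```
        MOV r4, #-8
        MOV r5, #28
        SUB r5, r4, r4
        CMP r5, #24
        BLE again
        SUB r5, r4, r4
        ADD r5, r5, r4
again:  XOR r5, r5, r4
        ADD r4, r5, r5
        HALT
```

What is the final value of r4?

after MOV r4, #-8: r4=-8
after MOV r5, #28: r5=28
after SUB r5, r4, r4: r5=(-8)-(-8)=0
CMP r5, #24  (cmp 0,24)
BLE again: taken
after XOR r5, r5, r4: r5=0^(-8)=-8
after ADD r4, r5, r5: r4=(-8)+(-8)=-16
halt.

-16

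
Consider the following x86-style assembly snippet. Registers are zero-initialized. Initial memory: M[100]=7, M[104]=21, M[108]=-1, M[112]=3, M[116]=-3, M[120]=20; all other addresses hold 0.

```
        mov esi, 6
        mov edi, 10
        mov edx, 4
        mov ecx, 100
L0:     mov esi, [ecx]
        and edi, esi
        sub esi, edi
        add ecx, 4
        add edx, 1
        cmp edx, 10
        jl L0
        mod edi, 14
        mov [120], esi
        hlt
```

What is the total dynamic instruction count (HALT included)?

49

esi=6
edi=10
edx=4
ecx=100
esi=M[100]=7
edi=10&7=2
esi=7-2=5
ecx=100+4=104
edx=4+1=5
cmp edx, 10  (cmp 5,10)
jl L0: taken
esi=M[104]=21
edi=2&21=0
esi=21-0=21
ecx=104+4=108
edx=5+1=6
cmp edx, 10  (cmp 6,10)
jl L0: taken
esi=M[108]=-1
edi=0&(-1)=0
esi=(-1)-0=-1
ecx=108+4=112
edx=6+1=7
cmp edx, 10  (cmp 7,10)
jl L0: taken
esi=M[112]=3
edi=0&3=0
esi=3-0=3
ecx=112+4=116
edx=7+1=8
cmp edx, 10  (cmp 8,10)
jl L0: taken
esi=M[116]=-3
edi=0&(-3)=0
esi=(-3)-0=-3
ecx=116+4=120
edx=8+1=9
cmp edx, 10  (cmp 9,10)
jl L0: taken
esi=M[120]=20
edi=0&20=0
esi=20-0=20
ecx=120+4=124
edx=9+1=10
cmp edx, 10  (cmp 10,10)
jl L0: not taken
edi=0%14=0
mov [120], esi → M[120]=20
halt.
Total executed instructions: 49.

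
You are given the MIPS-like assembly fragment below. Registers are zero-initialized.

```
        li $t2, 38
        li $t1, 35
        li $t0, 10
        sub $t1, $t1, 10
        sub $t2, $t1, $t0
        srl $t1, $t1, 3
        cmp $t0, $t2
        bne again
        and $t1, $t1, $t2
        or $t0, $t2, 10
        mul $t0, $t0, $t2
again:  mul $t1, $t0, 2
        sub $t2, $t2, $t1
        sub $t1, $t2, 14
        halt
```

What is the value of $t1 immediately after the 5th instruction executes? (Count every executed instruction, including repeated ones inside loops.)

25

$t2=38
$t1=35
$t0=10
$t1=35-10=25
$t2=25-10=15
After step 5: $t1 = 25.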